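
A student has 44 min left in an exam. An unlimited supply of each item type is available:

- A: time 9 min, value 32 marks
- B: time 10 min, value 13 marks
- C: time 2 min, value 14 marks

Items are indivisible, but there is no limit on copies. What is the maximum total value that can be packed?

Best value-per-unit is C at 14/2, and filling with it alone uses time 22×2=44. No mix of the others beats 22×14 = 308.

308 marks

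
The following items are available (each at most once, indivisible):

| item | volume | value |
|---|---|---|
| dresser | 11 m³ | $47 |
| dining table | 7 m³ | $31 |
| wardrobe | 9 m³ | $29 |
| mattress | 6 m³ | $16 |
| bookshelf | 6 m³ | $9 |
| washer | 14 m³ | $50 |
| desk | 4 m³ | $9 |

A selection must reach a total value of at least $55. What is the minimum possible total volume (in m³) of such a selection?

Subsets with value ≥ 55, sorted by total volume:
- dresser+desk: volume 15, value 56
- dining table+wardrobe: volume 16, value 60
Minimum volume: 15 m³.

15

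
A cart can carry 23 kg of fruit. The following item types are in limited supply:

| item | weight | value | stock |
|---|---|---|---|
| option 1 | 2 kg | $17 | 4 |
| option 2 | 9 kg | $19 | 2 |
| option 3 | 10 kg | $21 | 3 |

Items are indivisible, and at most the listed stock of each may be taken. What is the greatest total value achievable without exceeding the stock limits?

Top feasible selections:
- 4×option 1 + 1×option 3: weight 18, value 89
- 4×option 1 + 1×option 2: weight 17, value 87
- 2×option 1 + 1×option 2 + 1×option 3: weight 23, value 74
Best: $89.

$89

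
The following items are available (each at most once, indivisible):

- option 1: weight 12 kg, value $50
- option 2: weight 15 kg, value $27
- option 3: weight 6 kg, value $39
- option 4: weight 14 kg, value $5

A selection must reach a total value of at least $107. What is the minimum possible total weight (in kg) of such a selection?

33

Subsets with value ≥ 107, sorted by total weight:
- option 1+option 2+option 3: weight 33, value 116
- option 1+option 2+option 3+option 4: weight 47, value 121
Minimum weight: 33 kg.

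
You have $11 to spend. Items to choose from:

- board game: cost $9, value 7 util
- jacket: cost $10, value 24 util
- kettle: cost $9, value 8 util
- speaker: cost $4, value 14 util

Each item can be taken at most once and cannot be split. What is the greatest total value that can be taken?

This is a 0/1 knapsack; check combinations near the capacity.
- jacket: cost 10, value 24
- speaker: cost 4, value 14
- kettle: cost 9, value 8
Best: 24 util.

24 util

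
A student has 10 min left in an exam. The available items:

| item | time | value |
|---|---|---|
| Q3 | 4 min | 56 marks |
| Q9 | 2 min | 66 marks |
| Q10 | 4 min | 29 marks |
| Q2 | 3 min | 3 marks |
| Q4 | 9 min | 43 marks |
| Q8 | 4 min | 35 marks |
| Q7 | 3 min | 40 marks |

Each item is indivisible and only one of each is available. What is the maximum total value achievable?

Check high-value combinations within 10 min:
- Q3+Q9+Q7: time 4+2+3=9, value 56+66+40=162
- Q3+Q9+Q8: time 4+2+4=10, value 56+66+35=157
- Q3+Q9+Q10: time 4+2+4=10, value 56+66+29=151
- Q9+Q8+Q7: time 2+4+3=9, value 66+35+40=141
Best: 162 marks.

162 marks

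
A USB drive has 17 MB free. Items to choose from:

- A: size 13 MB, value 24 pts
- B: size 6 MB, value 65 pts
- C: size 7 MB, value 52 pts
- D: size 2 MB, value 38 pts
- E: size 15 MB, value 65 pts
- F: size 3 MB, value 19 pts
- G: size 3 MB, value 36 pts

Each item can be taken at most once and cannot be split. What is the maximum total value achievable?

Check high-value combinations within 17 MB:
- B+D+F+G: size 6+2+3+3=14, value 65+38+19+36=158
- B+C+D: size 6+7+2=15, value 65+52+38=155
- B+C+G: size 6+7+3=16, value 65+52+36=153
- C+D+F+G: size 7+2+3+3=15, value 52+38+19+36=145
Best: 158 pts.

158 pts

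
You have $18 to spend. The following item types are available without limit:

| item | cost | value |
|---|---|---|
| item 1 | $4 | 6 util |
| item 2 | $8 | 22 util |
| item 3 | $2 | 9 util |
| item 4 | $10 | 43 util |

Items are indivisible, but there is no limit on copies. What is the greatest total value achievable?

Best value-per-unit is item 3 at 9/2, and filling with it alone uses cost 9×2=18. No mix of the others beats 9×9 = 81.

81 util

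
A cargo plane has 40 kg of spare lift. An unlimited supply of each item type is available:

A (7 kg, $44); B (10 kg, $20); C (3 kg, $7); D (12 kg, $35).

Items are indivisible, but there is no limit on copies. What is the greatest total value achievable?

Best value-per-unit is A at 44/7; filling with it alone gives 5×44 = 220.
Optimal mix: 5×A + 1×C → weight 38, value 227.

$227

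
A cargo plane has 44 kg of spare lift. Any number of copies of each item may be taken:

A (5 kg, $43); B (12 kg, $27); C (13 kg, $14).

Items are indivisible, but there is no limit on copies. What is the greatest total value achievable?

Best value-per-unit is A at 43/5, and filling with it alone uses weight 8×5=40. No mix of the others beats 8×43 = 344.

$344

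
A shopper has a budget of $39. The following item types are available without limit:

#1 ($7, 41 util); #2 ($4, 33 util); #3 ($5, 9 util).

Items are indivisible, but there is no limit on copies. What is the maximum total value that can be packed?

305 util

Best value-per-unit is #2 at 33/4; filling with it alone gives 9×33 = 297.
Optimal mix: 1×#1 + 8×#2 → cost 39, value 305.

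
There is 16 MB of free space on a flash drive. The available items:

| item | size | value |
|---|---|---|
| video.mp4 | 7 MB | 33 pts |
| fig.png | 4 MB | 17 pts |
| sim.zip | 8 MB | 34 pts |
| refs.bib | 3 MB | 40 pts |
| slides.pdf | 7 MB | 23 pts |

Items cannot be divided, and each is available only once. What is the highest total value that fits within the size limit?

91 pts

Check high-value combinations within 16 MB:
- fig.png+sim.zip+refs.bib: size 4+8+3=15, value 17+34+40=91
- video.mp4+fig.png+refs.bib: size 7+4+3=14, value 33+17+40=90
- fig.png+refs.bib+slides.pdf: size 4+3+7=14, value 17+40+23=80
- sim.zip+refs.bib: size 8+3=11, value 34+40=74
- video.mp4+refs.bib: size 7+3=10, value 33+40=73
Best: 91 pts.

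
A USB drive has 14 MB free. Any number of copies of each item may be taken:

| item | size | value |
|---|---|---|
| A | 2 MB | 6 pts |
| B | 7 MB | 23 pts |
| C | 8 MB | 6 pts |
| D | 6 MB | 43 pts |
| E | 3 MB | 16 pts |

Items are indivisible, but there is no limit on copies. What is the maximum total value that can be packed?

92 pts

Best value-per-unit is D at 43/6; filling with it alone gives 2×43 = 86.
Optimal mix: 1×A + 2×D → size 14, value 92.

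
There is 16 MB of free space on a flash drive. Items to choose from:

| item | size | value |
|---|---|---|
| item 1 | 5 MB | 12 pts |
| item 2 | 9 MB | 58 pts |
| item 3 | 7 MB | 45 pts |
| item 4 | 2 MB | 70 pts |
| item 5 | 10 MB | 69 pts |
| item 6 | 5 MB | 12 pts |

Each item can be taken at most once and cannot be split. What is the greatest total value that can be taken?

This is a 0/1 knapsack; check combinations near the capacity.
- item 1+item 2+item 4: size 5+9+2=16, value 12+58+70=140
- item 2+item 4+item 6: size 9+2+5=16, value 58+70+12=140
- item 4+item 5: size 2+10=12, value 70+69=139
- item 2+item 4: size 9+2=11, value 58+70=128
Best: 140 pts.

140 pts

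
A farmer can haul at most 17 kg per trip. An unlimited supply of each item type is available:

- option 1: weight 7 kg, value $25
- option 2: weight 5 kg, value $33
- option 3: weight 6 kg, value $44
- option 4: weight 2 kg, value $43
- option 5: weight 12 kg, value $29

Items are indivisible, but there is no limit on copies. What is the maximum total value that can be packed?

$344

Best value-per-unit is option 4 at 43/2, and filling with it alone uses weight 8×2=16. No mix of the others beats 8×43 = 344.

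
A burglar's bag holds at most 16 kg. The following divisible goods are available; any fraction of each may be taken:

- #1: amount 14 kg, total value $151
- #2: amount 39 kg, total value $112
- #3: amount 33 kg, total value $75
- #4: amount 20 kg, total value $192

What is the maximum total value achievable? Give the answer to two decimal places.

Take in order of value per unit:
- #1 (151/14 per unit): all 14 → value 151, running total 151.00
- #4 (192/20 per unit): 2 of 20 → value 2×192/20 = 19.2000, running total 170.20
Total 170.20.

170.20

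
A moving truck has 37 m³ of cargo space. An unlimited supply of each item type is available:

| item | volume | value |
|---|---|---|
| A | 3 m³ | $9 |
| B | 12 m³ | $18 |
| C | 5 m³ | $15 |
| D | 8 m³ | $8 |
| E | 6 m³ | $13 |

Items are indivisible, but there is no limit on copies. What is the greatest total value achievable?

Best value-per-unit is A at 9/3; filling with it alone gives 12×9 = 108.
Optimal mix: 9×A + 2×C → volume 37, value 111.

$111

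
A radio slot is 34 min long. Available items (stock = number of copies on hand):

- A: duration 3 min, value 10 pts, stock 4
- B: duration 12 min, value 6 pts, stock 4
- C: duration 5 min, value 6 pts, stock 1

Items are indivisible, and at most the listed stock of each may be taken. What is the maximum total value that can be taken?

52 pts

Top feasible selections:
- 4×A + 1×B + 1×C: duration 29, value 52
- 4×A + 1×C: duration 17, value 46
- 4×A + 1×B: duration 24, value 46
Best: 52 pts.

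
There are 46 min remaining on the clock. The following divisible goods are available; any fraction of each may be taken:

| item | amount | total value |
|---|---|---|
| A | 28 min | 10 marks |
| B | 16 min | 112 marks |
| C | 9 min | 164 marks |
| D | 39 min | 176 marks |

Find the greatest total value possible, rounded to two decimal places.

Take in order of value per unit:
- C (164/9 per unit): all 9 → value 164, running total 164.00
- B (112/16 per unit): all 16 → value 112, running total 276.00
- D (176/39 per unit): 21 of 39 → value 21×176/39 = 94.7692, running total 370.77
Total 370.77.

370.77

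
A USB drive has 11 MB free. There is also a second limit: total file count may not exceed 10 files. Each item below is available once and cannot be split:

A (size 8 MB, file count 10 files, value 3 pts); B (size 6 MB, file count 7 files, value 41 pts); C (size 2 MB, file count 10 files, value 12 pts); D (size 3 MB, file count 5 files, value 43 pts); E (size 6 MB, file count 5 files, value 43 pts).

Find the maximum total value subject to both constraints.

Feasible sets respecting both limits:
- D+E: size 9, file count 10, value 86
- D: size 3, file count 5, value 43
- E: size 6, file count 5, value 43
- B: size 6, file count 7, value 41
Best: 86 pts.

86 pts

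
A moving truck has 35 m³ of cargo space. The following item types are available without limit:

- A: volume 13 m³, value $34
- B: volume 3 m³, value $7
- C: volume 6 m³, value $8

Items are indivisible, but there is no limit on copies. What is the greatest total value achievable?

$89

Best value-per-unit is A at 34/13; filling with it alone gives 2×34 = 68.
Optimal mix: 2×A + 3×B → volume 35, value 89.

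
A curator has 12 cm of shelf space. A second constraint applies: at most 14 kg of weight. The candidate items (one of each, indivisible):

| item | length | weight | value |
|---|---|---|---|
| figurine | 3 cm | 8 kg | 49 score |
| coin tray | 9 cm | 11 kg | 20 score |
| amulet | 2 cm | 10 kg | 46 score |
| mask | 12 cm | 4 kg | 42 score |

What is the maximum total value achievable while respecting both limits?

49 score

Feasible sets respecting both limits:
- figurine: length 3, weight 8, value 49
- amulet: length 2, weight 10, value 46
- mask: length 12, weight 4, value 42
- coin tray: length 9, weight 11, value 20
Best: 49 score.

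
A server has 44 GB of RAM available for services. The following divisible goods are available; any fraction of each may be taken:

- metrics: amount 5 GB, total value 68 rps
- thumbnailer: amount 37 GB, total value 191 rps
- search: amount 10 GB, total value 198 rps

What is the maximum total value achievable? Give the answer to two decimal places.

415.70

Take in order of value per unit:
- search (198/10 per unit): all 10 → value 198, running total 198.00
- metrics (68/5 per unit): all 5 → value 68, running total 266.00
- thumbnailer (191/37 per unit): 29 of 37 → value 29×191/37 = 149.7027, running total 415.70
Total 415.70.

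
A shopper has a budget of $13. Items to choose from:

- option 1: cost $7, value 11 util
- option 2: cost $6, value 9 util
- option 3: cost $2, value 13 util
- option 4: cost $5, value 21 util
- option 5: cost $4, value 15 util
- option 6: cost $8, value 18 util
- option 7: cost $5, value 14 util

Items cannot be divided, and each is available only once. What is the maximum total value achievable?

Check high-value combinations within $13:
- option 3+option 4+option 5: cost 2+5+4=11, value 13+21+15=49
- option 3+option 4+option 7: cost 2+5+5=12, value 13+21+14=48
- option 2+option 3+option 4: cost 6+2+5=13, value 9+13+21=43
- option 3+option 5+option 7: cost 2+4+5=11, value 13+15+14=42
- option 1+option 3+option 5: cost 7+2+4=13, value 11+13+15=39
Best: 49 util.

49 util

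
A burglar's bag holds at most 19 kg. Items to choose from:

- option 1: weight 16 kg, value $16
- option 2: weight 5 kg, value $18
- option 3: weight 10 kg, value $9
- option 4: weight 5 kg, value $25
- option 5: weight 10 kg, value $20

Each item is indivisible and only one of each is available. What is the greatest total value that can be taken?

Check high-value combinations within 19 kg:
- option 4+option 5: weight 5+10=15, value 25+20=45
- option 2+option 4: weight 5+5=10, value 18+25=43
- option 2+option 5: weight 5+10=15, value 18+20=38
- option 3+option 4: weight 10+5=15, value 9+25=34
Best: $45.

$45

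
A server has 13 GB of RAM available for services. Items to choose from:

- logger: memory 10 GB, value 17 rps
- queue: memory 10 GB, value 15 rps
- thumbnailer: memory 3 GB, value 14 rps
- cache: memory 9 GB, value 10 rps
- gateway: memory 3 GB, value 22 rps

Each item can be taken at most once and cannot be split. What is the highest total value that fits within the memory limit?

This is a 0/1 knapsack; check combinations near the capacity.
- logger+gateway: memory 10+3=13, value 17+22=39
- queue+gateway: memory 10+3=13, value 15+22=37
- thumbnailer+gateway: memory 3+3=6, value 14+22=36
- cache+gateway: memory 9+3=12, value 10+22=32
Best: 39 rps.

39 rps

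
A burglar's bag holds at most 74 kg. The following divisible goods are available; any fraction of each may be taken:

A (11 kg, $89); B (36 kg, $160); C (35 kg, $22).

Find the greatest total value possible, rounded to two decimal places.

Take in order of value per unit:
- A (89/11 per unit): all 11 → value 89, running total 89.00
- B (160/36 per unit): all 36 → value 160, running total 249.00
- C (22/35 per unit): 27 of 35 → value 27×22/35 = 16.9714, running total 265.97
Total 265.97.

265.97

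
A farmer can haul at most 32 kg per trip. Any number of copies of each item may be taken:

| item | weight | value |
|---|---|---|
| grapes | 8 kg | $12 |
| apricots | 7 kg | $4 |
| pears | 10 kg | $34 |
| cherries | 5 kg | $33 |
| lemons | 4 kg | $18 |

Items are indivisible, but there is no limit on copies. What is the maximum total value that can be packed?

$198

Best value-per-unit is cherries at 33/5, and filling with it alone uses weight 6×5=30. No mix of the others beats 6×33 = 198.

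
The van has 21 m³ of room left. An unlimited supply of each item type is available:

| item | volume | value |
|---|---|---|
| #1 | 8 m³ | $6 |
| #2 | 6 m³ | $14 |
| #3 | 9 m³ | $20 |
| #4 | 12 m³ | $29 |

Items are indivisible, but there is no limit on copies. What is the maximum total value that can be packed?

$49

Best value-per-unit is #4 at 29/12; filling with it alone gives 1×29 = 29.
Optimal mix: 1×#3 + 1×#4 → volume 21, value 49.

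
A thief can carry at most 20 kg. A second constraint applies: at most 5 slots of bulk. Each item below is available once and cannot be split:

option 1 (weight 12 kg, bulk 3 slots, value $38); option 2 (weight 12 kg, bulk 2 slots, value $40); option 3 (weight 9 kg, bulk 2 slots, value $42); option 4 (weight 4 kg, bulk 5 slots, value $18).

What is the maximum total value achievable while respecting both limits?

Feasible sets respecting both limits:
- option 3: weight 9, bulk 2, value 42
- option 2: weight 12, bulk 2, value 40
- option 1: weight 12, bulk 3, value 38
Best: $42.

$42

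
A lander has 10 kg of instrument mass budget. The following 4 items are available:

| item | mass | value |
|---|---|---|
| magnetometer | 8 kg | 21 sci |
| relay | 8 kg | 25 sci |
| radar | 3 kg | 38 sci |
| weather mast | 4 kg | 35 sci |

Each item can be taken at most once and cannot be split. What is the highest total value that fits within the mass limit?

Check high-value combinations within 10 kg:
- radar+weather mast: mass 3+4=7, value 38+35=73
- radar: mass 3, value 38
- weather mast: mass 4, value 35
- relay: mass 8, value 25
Best: 73 sci.

73 sci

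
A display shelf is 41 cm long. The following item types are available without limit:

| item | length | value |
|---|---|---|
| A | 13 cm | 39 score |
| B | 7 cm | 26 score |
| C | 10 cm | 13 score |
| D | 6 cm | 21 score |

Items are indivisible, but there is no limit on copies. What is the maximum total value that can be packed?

151 score

Best value-per-unit is B at 26/7; filling with it alone gives 5×26 = 130.
Optimal mix: 5×B + 1×D → length 41, value 151.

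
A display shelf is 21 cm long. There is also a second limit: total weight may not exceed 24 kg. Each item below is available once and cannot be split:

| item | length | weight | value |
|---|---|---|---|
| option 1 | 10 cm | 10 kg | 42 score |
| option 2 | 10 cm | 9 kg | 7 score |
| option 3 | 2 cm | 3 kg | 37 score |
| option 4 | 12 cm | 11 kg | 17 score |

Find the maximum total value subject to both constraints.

Feasible sets respecting both limits:
- option 1+option 3: length 12, weight 13, value 79
- option 3+option 4: length 14, weight 14, value 54
- option 1+option 2: length 20, weight 19, value 49
Best: 79 score.

79 score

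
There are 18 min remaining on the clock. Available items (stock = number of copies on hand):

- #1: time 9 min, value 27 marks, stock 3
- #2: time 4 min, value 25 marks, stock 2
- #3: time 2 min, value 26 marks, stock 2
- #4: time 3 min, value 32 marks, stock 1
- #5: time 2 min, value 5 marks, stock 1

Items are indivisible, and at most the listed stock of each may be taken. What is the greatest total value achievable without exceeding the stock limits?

Top feasible selections:
- 2×#2 + 2×#3 + 1×#4 + 1×#5: time 17, value 139
- 2×#2 + 2×#3 + 1×#4: time 15, value 134
Best: 139 marks.

139 marks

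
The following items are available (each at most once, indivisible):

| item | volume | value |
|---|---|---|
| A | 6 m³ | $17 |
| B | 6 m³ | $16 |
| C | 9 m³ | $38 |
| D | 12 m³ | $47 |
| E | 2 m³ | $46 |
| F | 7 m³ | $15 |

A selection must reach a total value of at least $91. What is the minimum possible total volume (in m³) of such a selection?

Subsets with value ≥ 91, sorted by total volume:
- D+E: volume 14, value 93
- A+C+E: volume 17, value 101
Minimum volume: 14 m³.

14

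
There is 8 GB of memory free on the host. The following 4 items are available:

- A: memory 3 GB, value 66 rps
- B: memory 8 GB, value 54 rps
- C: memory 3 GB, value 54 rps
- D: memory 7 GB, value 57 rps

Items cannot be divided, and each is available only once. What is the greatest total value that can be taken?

This is a 0/1 knapsack; check combinations near the capacity.
- A+C: memory 3+3=6, value 66+54=120
- A: memory 3, value 66
- D: memory 7, value 57
- C: memory 3, value 54
Best: 120 rps.

120 rps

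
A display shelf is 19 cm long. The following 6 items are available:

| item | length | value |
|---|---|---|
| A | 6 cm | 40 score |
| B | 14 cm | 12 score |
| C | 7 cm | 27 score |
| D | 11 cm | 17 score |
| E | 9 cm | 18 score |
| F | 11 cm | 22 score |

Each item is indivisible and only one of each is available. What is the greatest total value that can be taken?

Check high-value combinations within 19 cm:
- A+C: length 6+7=13, value 40+27=67
- A+F: length 6+11=17, value 40+22=62
- A+E: length 6+9=15, value 40+18=58
- A+D: length 6+11=17, value 40+17=57
- C+F: length 7+11=18, value 27+22=49
Best: 67 score.

67 score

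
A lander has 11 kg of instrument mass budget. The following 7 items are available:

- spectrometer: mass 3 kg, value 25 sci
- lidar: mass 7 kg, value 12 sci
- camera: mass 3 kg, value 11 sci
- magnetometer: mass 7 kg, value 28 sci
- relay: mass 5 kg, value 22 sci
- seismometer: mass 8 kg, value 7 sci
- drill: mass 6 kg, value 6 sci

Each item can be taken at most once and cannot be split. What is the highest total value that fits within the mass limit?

58 sci

Check high-value combinations within 11 kg:
- spectrometer+camera+relay: mass 3+3+5=11, value 25+11+22=58
- spectrometer+magnetometer: mass 3+7=10, value 25+28=53
- spectrometer+relay: mass 3+5=8, value 25+22=47
Best: 58 sci.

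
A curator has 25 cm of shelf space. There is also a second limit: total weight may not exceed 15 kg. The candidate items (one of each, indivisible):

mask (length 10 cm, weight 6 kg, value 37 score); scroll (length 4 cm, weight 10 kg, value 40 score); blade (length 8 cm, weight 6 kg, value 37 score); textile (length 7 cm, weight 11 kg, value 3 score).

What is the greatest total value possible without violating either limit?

Feasible sets respecting both limits:
- mask+blade: length 18, weight 12, value 74
- scroll: length 4, weight 10, value 40
- mask: length 10, weight 6, value 37
Best: 74 score.

74 score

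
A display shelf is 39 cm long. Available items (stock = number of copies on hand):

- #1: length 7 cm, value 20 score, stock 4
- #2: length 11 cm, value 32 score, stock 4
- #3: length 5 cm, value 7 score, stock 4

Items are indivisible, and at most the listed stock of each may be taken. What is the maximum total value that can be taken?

Best selections within length 39 and stock limits:
- 4×#1 + 1×#2: length 39, value 112
- 2×#1 + 2×#2: length 36, value 104
- 3×#2 + 1×#3: length 38, value 103
- 3×#1 + 1×#2 + 1×#3: length 37, value 99
Best: 112 score.

112 score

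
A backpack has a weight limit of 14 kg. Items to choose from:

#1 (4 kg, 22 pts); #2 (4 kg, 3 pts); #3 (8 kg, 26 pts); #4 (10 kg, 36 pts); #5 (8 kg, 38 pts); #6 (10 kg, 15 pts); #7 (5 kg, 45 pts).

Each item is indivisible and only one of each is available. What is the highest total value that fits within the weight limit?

83 pts

Check high-value combinations within 14 kg:
- #5+#7: weight 8+5=13, value 38+45=83
- #3+#7: weight 8+5=13, value 26+45=71
- #1+#2+#7: weight 4+4+5=13, value 22+3+45=70
- #1+#7: weight 4+5=9, value 22+45=67
Best: 83 pts.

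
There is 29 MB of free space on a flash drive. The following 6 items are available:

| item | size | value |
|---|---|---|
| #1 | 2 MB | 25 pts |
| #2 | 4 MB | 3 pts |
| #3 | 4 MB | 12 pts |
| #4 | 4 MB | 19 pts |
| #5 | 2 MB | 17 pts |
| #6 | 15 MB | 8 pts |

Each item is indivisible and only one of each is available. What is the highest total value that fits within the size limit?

81 pts

Check high-value combinations within 29 MB:
- #1+#3+#4+#5+#6: size 2+4+4+2+15=27, value 25+12+19+17+8=81
- #1+#2+#3+#4+#5: size 2+4+4+4+2=16, value 25+3+12+19+17=76
- #1+#3+#4+#5: size 2+4+4+2=12, value 25+12+19+17=73
- #1+#2+#4+#5+#6: size 2+4+4+2+15=27, value 25+3+19+17+8=72
Best: 81 pts.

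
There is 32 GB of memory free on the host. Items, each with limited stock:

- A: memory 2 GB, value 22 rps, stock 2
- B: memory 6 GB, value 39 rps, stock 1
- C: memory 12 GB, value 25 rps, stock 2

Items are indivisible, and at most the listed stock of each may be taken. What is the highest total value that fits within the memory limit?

Best selections within memory 32 and stock limits:
- 1×A + 1×B + 2×C: memory 32, value 111
- 2×A + 1×B + 1×C: memory 22, value 108
Best: 111 rps.

111 rps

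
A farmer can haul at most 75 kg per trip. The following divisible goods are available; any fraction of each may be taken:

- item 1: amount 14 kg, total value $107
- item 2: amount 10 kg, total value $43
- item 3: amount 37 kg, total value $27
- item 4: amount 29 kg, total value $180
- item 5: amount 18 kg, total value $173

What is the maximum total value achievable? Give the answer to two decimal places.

505.92

Take in order of value per unit:
- item 5 (173/18 per unit): all 18 → value 173, running total 173.00
- item 1 (107/14 per unit): all 14 → value 107, running total 280.00
- item 4 (180/29 per unit): all 29 → value 180, running total 460.00
- item 2 (43/10 per unit): all 10 → value 43, running total 503.00
- item 3 (27/37 per unit): 4 of 37 → value 4×27/37 = 2.9189, running total 505.92
Total 505.92.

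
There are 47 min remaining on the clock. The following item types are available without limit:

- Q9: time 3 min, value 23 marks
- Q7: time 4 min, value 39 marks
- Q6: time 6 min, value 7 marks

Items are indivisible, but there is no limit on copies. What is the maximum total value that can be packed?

Best value-per-unit is Q7 at 39/4; filling with it alone gives 11×39 = 429.
Optimal mix: 1×Q9 + 11×Q7 → time 47, value 452.

452 marks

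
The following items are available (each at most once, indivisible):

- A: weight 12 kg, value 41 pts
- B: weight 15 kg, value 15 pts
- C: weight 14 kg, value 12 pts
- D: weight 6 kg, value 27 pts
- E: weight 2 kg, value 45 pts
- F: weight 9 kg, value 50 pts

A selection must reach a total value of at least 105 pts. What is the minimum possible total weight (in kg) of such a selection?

Subsets with value ≥ 105, sorted by total weight:
- D+E+F: weight 17, value 122
- A+D+E: weight 20, value 113
- A+E+F: weight 23, value 136
Minimum weight: 17 kg.

17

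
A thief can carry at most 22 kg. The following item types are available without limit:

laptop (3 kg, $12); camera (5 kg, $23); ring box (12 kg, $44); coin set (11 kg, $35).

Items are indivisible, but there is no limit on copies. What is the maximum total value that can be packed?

$94

Best value-per-unit is camera at 23/5; filling with it alone gives 4×23 = 92.
Optimal mix: 4×laptop + 2×camera → weight 22, value 94.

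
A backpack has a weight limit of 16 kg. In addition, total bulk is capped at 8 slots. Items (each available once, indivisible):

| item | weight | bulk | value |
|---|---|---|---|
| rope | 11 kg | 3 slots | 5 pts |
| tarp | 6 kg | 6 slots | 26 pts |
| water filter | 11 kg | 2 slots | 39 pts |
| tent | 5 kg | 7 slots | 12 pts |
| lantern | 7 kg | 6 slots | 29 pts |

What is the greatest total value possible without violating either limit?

39 pts

Feasible sets respecting both limits:
- water filter: weight 11, bulk 2, value 39
- lantern: weight 7, bulk 6, value 29
- tarp: weight 6, bulk 6, value 26
- tent: weight 5, bulk 7, value 12
Best: 39 pts.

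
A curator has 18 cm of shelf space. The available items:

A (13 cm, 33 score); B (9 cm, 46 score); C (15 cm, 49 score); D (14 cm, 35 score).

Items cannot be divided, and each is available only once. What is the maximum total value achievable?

49 score

This is a 0/1 knapsack; check combinations near the capacity.
- C: length 15, value 49
- B: length 9, value 46
- D: length 14, value 35
Best: 49 score.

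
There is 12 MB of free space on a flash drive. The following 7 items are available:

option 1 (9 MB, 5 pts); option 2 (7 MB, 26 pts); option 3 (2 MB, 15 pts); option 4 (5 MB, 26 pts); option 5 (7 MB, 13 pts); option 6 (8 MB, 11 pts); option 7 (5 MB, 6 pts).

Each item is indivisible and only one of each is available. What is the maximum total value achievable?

52 pts

Check high-value combinations within 12 MB:
- option 2+option 4: size 7+5=12, value 26+26=52
- option 3+option 4+option 7: size 2+5+5=12, value 15+26+6=47
- option 3+option 4: size 2+5=7, value 15+26=41
- option 2+option 3: size 7+2=9, value 26+15=41
Best: 52 pts.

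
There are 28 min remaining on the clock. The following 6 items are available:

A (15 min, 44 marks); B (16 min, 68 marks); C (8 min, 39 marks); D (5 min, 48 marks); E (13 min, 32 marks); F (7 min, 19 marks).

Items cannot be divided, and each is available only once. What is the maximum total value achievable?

Check high-value combinations within 28 min:
- B+D+F: time 16+5+7=28, value 68+48+19=135
- A+C+D: time 15+8+5=28, value 44+39+48=131
- C+D+E: time 8+5+13=26, value 39+48+32=119
- B+D: time 16+5=21, value 68+48=116
Best: 135 marks.

135 marks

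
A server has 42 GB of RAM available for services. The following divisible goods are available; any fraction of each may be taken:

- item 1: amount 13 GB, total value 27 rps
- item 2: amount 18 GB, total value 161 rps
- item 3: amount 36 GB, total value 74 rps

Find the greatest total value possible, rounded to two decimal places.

Take in order of value per unit:
- item 2 (161/18 per unit): all 18 → value 161, running total 161.00
- item 1 (27/13 per unit): all 13 → value 27, running total 188.00
- item 3 (74/36 per unit): 11 of 36 → value 11×74/36 = 22.6111, running total 210.61
Total 210.61.

210.61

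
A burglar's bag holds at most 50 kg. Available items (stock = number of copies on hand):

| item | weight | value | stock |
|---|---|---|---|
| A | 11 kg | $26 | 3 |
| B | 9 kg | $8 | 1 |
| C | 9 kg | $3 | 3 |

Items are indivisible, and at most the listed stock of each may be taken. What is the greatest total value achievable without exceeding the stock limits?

$86

Top feasible selections:
- 3×A + 1×B: weight 42, value 86
- 3×A + 1×C: weight 42, value 81
- 3×A: weight 33, value 78
Best: $86.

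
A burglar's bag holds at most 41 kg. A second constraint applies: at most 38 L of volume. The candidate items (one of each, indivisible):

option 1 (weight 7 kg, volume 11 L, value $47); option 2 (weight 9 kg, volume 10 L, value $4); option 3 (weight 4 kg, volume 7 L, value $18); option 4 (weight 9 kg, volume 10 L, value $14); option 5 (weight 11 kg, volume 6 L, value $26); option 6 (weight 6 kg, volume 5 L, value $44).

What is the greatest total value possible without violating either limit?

Feasible sets respecting both limits:
- option 1+option 3+option 5+option 6: weight 28, volume 29, value 135
- option 1+option 4+option 5+option 6: weight 33, volume 32, value 131
- option 1+option 3+option 4+option 6: weight 26, volume 33, value 123
- option 1+option 2+option 5+option 6: weight 33, volume 32, value 121
Best: $135.

$135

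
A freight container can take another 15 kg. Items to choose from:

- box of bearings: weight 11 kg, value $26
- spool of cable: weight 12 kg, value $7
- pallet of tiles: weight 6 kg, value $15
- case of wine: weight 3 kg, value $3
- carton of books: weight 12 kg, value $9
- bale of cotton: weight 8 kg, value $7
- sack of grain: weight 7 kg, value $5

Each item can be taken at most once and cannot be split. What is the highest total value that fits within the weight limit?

Check high-value combinations within 15 kg:
- box of bearings+case of wine: weight 11+3=14, value 26+3=29
- box of bearings: weight 11, value 26
- pallet of tiles+bale of cotton: weight 6+8=14, value 15+7=22
Best: $29.

$29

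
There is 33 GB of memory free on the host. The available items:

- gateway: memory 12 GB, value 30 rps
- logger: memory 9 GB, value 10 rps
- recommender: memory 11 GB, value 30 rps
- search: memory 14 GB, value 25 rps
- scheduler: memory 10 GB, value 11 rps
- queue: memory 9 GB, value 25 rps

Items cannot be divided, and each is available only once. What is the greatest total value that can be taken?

This is a 0/1 knapsack; check combinations near the capacity.
- gateway+recommender+queue: memory 12+11+9=32, value 30+30+25=85
- gateway+recommender+scheduler: memory 12+11+10=33, value 30+30+11=71
- gateway+logger+recommender: memory 12+9+11=32, value 30+10+30=70
Best: 85 rps.

85 rps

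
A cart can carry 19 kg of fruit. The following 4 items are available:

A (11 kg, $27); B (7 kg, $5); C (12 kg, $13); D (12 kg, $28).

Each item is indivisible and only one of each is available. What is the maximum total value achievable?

Check high-value combinations within 19 kg:
- B+D: weight 7+12=19, value 5+28=33
- A+B: weight 11+7=18, value 27+5=32
- D: weight 12, value 28
Best: $33.

$33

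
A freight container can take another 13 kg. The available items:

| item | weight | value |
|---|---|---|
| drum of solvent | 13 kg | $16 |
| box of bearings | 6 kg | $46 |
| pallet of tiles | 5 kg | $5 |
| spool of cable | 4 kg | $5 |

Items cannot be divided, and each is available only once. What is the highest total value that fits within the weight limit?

Check high-value combinations within 13 kg:
- box of bearings+spool of cable: weight 6+4=10, value 46+5=51
- box of bearings+pallet of tiles: weight 6+5=11, value 46+5=51
- box of bearings: weight 6, value 46
Best: $51.

$51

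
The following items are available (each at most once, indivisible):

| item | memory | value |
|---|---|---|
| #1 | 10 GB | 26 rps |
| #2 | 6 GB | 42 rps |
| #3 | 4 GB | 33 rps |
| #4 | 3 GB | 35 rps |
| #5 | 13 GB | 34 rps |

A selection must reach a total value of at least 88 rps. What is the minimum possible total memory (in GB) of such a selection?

13

Subsets with value ≥ 88, sorted by total memory:
- #2+#3+#4: memory 13, value 110
- #1+#3+#4: memory 17, value 94
- #1+#2+#4: memory 19, value 103
- #3+#4+#5: memory 20, value 102
Minimum memory: 13 GB.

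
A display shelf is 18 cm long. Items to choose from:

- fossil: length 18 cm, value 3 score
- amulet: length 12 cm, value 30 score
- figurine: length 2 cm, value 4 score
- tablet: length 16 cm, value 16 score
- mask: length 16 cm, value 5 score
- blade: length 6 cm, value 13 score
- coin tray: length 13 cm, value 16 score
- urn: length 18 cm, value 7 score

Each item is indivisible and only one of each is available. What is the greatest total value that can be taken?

Check high-value combinations within 18 cm:
- amulet+blade: length 12+6=18, value 30+13=43
- amulet+figurine: length 12+2=14, value 30+4=34
- amulet: length 12, value 30
- figurine+coin tray: length 2+13=15, value 4+16=20
Best: 43 score.

43 score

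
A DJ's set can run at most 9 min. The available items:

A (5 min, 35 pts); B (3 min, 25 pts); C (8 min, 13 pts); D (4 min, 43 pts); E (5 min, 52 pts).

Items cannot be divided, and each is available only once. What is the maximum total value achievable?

Check high-value combinations within 9 min:
- D+E: duration 4+5=9, value 43+52=95
- A+D: duration 5+4=9, value 35+43=78
- B+E: duration 3+5=8, value 25+52=77
- B+D: duration 3+4=7, value 25+43=68
- A+B: duration 5+3=8, value 35+25=60
Best: 95 pts.

95 pts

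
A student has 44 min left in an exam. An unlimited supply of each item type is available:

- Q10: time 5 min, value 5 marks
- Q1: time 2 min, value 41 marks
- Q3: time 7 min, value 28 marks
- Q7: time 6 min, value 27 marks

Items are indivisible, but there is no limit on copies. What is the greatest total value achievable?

Best value-per-unit is Q1 at 41/2, and filling with it alone uses time 22×2=44. No mix of the others beats 22×41 = 902.

902 marks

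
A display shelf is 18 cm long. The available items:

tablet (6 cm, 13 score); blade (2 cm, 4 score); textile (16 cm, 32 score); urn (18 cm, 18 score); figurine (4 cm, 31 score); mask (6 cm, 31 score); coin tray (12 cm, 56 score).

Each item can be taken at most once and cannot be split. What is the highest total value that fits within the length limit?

91 score

Check high-value combinations within 18 cm:
- blade+figurine+coin tray: length 2+4+12=18, value 4+31+56=91
- figurine+coin tray: length 4+12=16, value 31+56=87
- mask+coin tray: length 6+12=18, value 31+56=87
- tablet+blade+figurine+mask: length 6+2+4+6=18, value 13+4+31+31=79
Best: 91 score.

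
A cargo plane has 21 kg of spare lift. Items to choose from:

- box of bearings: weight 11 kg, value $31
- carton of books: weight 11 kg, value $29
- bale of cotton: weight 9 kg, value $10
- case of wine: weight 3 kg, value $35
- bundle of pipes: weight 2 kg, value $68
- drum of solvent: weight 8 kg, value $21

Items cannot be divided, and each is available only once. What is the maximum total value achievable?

$134

This is a 0/1 knapsack; check combinations near the capacity.
- box of bearings+case of wine+bundle of pipes: weight 11+3+2=16, value 31+35+68=134
- carton of books+case of wine+bundle of pipes: weight 11+3+2=16, value 29+35+68=132
- case of wine+bundle of pipes+drum of solvent: weight 3+2+8=13, value 35+68+21=124
Best: $134.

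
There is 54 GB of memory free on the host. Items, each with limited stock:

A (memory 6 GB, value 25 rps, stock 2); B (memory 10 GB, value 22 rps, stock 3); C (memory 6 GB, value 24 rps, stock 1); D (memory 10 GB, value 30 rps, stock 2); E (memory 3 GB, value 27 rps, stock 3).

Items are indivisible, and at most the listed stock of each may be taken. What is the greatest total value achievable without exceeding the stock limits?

215 rps

Best selections within memory 54 and stock limits:
- 2×A + 1×C + 2×D + 3×E: memory 47, value 215
- 2×A + 1×B + 2×D + 3×E: memory 51, value 213
Best: 215 rps.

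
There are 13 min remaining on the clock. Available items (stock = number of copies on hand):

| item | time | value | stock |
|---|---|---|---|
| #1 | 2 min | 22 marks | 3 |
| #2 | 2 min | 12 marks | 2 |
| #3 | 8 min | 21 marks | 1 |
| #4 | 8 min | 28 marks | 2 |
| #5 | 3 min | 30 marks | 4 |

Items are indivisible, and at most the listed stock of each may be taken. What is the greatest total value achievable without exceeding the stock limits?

Top feasible selections:
- 2×#1 + 3×#5: time 13, value 134
- 3×#1 + 2×#5: time 12, value 126
- 1×#1 + 1×#2 + 3×#5: time 13, value 124
- 4×#5: time 12, value 120
Best: 134 marks.

134 marks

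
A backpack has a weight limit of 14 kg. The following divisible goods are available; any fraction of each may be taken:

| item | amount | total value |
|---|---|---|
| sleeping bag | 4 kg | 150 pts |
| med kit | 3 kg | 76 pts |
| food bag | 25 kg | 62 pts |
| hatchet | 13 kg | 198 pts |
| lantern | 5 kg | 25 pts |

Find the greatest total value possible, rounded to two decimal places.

Take in order of value per unit:
- sleeping bag (150/4 per unit): all 4 → value 150, running total 150.00
- med kit (76/3 per unit): all 3 → value 76, running total 226.00
- hatchet (198/13 per unit): 7 of 13 → value 7×198/13 = 106.6154, running total 332.62
Total 332.62.

332.62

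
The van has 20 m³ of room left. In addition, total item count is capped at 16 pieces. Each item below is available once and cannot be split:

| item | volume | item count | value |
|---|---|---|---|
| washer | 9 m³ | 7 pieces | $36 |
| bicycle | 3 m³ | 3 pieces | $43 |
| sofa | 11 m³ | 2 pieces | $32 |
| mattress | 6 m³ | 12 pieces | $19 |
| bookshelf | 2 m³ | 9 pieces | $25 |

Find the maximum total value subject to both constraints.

Feasible sets respecting both limits:
- bicycle+sofa+bookshelf: volume 16, item count 14, value 100
- washer+bicycle: volume 12, item count 10, value 79
- bicycle+sofa: volume 14, item count 5, value 75
Best: $100.

$100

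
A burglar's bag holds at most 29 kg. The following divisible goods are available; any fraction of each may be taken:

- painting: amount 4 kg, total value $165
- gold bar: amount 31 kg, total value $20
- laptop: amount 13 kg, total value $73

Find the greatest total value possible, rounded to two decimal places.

245.74

Take in order of value per unit:
- painting (165/4 per unit): all 4 → value 165, running total 165.00
- laptop (73/13 per unit): all 13 → value 73, running total 238.00
- gold bar (20/31 per unit): 12 of 31 → value 12×20/31 = 7.7419, running total 245.74
Total 245.74.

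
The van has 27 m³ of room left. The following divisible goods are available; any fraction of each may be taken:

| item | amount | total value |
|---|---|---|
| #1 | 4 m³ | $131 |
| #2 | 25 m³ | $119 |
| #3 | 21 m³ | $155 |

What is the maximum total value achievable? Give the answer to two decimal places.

295.52

Take in order of value per unit:
- #1 (131/4 per unit): all 4 → value 131, running total 131.00
- #3 (155/21 per unit): all 21 → value 155, running total 286.00
- #2 (119/25 per unit): 2 of 25 → value 2×119/25 = 9.5200, running total 295.52
Total 295.52.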